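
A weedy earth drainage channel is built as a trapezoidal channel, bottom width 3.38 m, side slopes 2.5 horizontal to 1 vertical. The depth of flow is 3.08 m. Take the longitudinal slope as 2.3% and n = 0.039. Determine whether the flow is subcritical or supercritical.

supercritical

With bottom width b = 3.38 m and side slope z = 2.5: A = (b + zy)y = (3.38 + 2.5×3.08)×3.08 = 34.13 m²; P = b + 2y√(1+z²) = 3.38 + 2×3.08×2.693 = 19.97 m.
Hydraulic radius R = A/P = 34.13/19.97 = 1.709 m.
V = (1/n) R^(2/3) √S = (1/0.039) × 1.709^(2/3) × √0.023 = 5.559 m/s. Hydraulic depth D_h = A/T = 34.13/18.78 = 1.817 m.
Froude number Fr = V/√(g·D_h) = 5.559/√(9.81×1.817) = 1.32, which is greater than 1, so the flow is supercritical.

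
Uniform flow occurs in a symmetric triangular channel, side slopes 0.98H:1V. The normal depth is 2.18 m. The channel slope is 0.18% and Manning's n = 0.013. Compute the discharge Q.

For a triangular section with side slope z = 0.98: A = zy² = 0.98×2.18² = 4.657 m²; P = 2y√(1+z²) = 2×2.18×1.4 = 6.105 m.
Hydraulic radius R = A/P = 4.657/6.105 = 0.7629 m.
Manning's equation: Q = (1/n) A R^(2/3) S^(1/2) = (1/0.013) × 4.657 × 0.7629^(2/3) × 0.0018^(1/2) = 12.7 m³/s.

Q = 12.7 m³/s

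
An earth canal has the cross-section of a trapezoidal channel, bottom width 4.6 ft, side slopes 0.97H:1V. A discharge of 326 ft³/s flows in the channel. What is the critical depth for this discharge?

At critical depth, Q² T / (g A³) = 1, i.e. A³/T = Q²/g = 326²/32.2 = 3300.
Try y = 4.49 ft: A³/T = 4884 — over.
Try y = 3.59 ft: A³/T = 2112 — short.
Try y = 4.05 ft: A³/T = 3308 — ≈ 3300.

y_c = 4.05 ft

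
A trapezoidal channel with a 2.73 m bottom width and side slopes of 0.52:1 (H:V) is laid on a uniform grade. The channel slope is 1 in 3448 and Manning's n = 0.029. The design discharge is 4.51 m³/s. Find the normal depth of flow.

Manning's equation rearranged: A R^(2/3) = nQ / (1·√S) = 0.029 × 4.51 / (√0.00029) = 7.68.
At y = 1.52 m: A R^(2/3) = 4.873 — too small.
At y = 2.49 m: A R^(2/3) = 11.32 — too large.
At y = 1.99 m: A R^(2/3) = 7.682 — close enough.

y_n = 1.99 m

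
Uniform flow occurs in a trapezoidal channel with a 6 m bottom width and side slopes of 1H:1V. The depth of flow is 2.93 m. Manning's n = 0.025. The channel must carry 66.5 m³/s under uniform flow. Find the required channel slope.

S = 0.0018

With bottom width b = 6 m and side slope z = 1: A = (b + zy)y = (6 + 1×2.93)×2.93 = 26.16 m²; P = b + 2y√(1+z²) = 6 + 2×2.93×1.414 = 14.29 m.
Hydraulic radius R = A/P = 26.16/14.29 = 1.831 m.
From Manning's equation, S = [nQ / (1 A R^(2/3))]² = [0.025 × 66.5 / (1 × 26.16 × 1.831^(2/3))]² = 0.0018.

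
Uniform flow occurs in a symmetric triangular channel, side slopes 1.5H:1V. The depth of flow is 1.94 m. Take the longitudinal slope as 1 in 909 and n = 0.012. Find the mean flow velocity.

V = 2.4 m/s

For a triangular section with side slope z = 1.5: A = zy² = 1.5×1.94² = 5.645 m²; P = 2y√(1+z²) = 2×1.94×1.803 = 6.995 m.
Hydraulic radius R = A/P = 5.645/6.995 = 0.8071 m.
From Manning's equation, V = (1/n) R^(2/3) S^(1/2) = (1/0.012) × 0.8071^(2/3) × 0.0011^(1/2) = 2.4 m/s.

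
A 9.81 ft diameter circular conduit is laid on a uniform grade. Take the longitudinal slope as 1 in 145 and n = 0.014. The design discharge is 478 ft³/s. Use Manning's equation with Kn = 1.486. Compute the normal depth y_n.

y_n = 4.28 ft

Manning's equation rearranged: A R^(2/3) = nQ / (1.486·√S) = 0.014 × 478 / (1.486 × √0.006897) = 54.23.
Try y = 5.33 ft: A R^(2/3) = 78.93 — too large.
Try y = 3 ft: A R^(2/3) = 27.94 — too small.
Try y = 4.28 ft: A R^(2/3) = 54.19 — close enough.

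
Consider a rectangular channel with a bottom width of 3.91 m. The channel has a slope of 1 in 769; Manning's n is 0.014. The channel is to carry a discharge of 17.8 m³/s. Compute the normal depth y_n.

y_n = 1.83 m

Manning's equation rearranged: A R^(2/3) = nQ / (1·√S) = 0.014 × 17.8 / (√0.0013) = 6.911.
Try y = 1.98 m: A R^(2/3) = 7.657 — over.
Try y = 1.48 m: A R^(2/3) = 5.161 — short.
Try y = 1.83 m: A R^(2/3) = 6.892 — close enough.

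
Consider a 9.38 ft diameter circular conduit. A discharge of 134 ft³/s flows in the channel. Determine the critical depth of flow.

y_c = 2.74 ft

At critical depth, Q² T / (g A³) = 1, i.e. A³/T = Q²/g = 134²/32.2 = 557.6.
At y = 2.33 ft: A³/T = 296 — low.
At y = 3.08 ft: A³/T = 874.7 — high.
At y = 2.74 ft: A³/T = 556 — matches.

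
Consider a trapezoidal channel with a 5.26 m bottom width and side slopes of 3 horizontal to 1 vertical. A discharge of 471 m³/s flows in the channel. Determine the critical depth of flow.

At critical depth, Q² T / (g A³) = 1, i.e. A³/T = Q²/g = 471²/9.81 = 22610.
Try y = 5.45 m: A³/T = 43040 — over.
Try y = 4.7 m: A³/T = 22520 — ≈ 22610.

y_c = 4.7 m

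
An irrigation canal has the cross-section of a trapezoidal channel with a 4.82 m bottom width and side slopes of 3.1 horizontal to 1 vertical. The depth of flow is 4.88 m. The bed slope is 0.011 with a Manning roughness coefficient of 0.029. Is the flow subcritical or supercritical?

supercritical

With bottom width b = 4.82 m and side slope z = 3.1: A = (b + zy)y = (4.82 + 3.1×4.88)×4.88 = 97.35 m²; P = b + 2y√(1+z²) = 4.82 + 2×4.88×3.257 = 36.61 m.
Hydraulic radius R = A/P = 97.35/36.61 = 2.659 m.
V = (1/n) R^(2/3) √S = (1/0.029) × 2.659^(2/3) × √0.011 = 6.941 m/s. Hydraulic depth D_h = A/T = 97.35/35.08 = 2.775 m.
Froude number Fr = V/√(g·D_h) = 6.941/√(9.81×2.775) = 1.33, which is greater than 1, so the flow is supercritical.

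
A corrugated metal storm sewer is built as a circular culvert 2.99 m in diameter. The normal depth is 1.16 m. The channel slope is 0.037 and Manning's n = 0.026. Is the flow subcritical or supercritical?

supercritical

For a circular section of diameter D = 2.99 m at depth y = 1.16 m, the central angle is θ = 2 arccos(1 − 2y/D) = 2.69 rad. Then A = (D²/8)(θ − sin θ) = 2.518 m² and P = Dθ/2 = 4.021 m.
Hydraulic radius R = A/P = 2.518/4.021 = 0.6261 m.
V = (1/n) R^(2/3) √S = (1/0.026) × 0.6261^(2/3) × √0.037 = 5.415 m/s. Hydraulic depth D_h = A/T = 2.518/2.914 = 0.864 m.
Froude number Fr = V/√(g·D_h) = 5.415/√(9.81×0.864) = 1.86, which is greater than 1, so the flow is supercritical.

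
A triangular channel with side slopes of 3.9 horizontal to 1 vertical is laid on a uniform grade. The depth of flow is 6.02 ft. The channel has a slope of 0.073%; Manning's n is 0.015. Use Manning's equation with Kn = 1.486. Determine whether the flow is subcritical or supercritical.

subcritical

For a triangular section with side slope z = 3.9: A = zy² = 3.9×6.02² = 141.3 ft²; P = 2y√(1+z²) = 2×6.02×4.026 = 48.48 ft.
Hydraulic radius R = A/P = 141.3/48.48 = 2.916 ft.
V = (1.486/n) R^(2/3) √S = (1.486/0.015) × 2.916^(2/3) × √0.00073 = 5.463 ft/s. Hydraulic depth D_h = A/T = 141.3/46.96 = 3.01 ft.
Froude number Fr = V/√(g·D_h) = 5.463/√(32.2×3.01) = 0.555, which is less than 1, so the flow is subcritical.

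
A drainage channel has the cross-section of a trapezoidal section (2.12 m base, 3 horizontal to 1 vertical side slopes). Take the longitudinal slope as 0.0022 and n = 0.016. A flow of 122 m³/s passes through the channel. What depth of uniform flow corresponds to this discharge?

y_n = 2.9 m

Manning's equation rearranged: A R^(2/3) = nQ / (1·√S) = 0.016 × 122 / (√0.0022) = 41.62.
Try y = 3.29 m: A R^(2/3) = 56.64 — too large.
Try y = 2.46 m: A R^(2/3) = 28.15 — too small.
Try y = 2.9 m: A R^(2/3) = 41.73 — close enough.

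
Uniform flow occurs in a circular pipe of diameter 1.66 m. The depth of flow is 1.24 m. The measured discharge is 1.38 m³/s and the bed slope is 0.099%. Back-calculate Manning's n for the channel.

n = 0.0249

For a circular section of diameter D = 1.66 m at depth y = 1.24 m, the central angle is θ = 2 arccos(1 − 2y/D) = 4.175 rad. Then A = (D²/8)(θ − sin θ) = 1.734 m² and P = Dθ/2 = 3.465 m.
Hydraulic radius R = A/P = 1.734/3.465 = 0.5004 m.
Rearranging Manning's equation: n = (1/Q) A R^(2/3) S^(1/2) = (1/1.38) × 1.734 × 0.5004^(2/3) × √0.00099 = 0.0249.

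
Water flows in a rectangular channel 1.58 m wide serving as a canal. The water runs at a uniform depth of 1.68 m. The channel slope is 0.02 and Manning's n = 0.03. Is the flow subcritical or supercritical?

Flow area A = b·y = 1.58 × 1.68 = 2.654 m². Wetted perimeter P = b + 2y = 1.58 + 2×1.68 = 4.94 m.
Hydraulic radius R = A/P = 2.654/4.94 = 0.5373 m.
V = (1/n) R^(2/3) √S = (1/0.03) × 0.5373^(2/3) × √0.02 = 3.116 m/s. Hydraulic depth D_h = A/T = 2.654/1.58 = 1.68 m.
Froude number Fr = V/√(g·D_h) = 3.116/√(9.81×1.68) = 0.767, which is less than 1, so the flow is subcritical.

subcritical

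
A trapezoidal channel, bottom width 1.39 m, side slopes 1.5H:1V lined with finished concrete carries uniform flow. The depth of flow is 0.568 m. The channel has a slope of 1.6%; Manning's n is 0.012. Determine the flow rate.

With bottom width b = 1.39 m and side slope z = 1.5: A = (b + zy)y = (1.39 + 1.5×0.568)×0.568 = 1.273 m²; P = b + 2y√(1+z²) = 1.39 + 2×0.568×1.803 = 3.438 m.
Hydraulic radius R = A/P = 1.273/3.438 = 0.3704 m.
Manning's equation: Q = (1/n) A R^(2/3) S^(1/2) = (1/0.012) × 1.273 × 0.3704^(2/3) × 0.016^(1/2) = 6.92 m³/s.

Q = 6.92 m³/s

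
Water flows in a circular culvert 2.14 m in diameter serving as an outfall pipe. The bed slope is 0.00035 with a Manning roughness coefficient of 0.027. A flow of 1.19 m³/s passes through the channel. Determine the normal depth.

Manning's equation rearranged: A R^(2/3) = nQ / (1·√S) = 0.027 × 1.19 / (√0.00035) = 1.717.
Trying y = 1.46 m: A R^(2/3) = 1.918 — over.
Trying y = 1.12 m: A R^(2/3) = 1.28 — short.
Trying y = 1.35 m: A R^(2/3) = 1.717 — close enough.

y_n = 1.35 m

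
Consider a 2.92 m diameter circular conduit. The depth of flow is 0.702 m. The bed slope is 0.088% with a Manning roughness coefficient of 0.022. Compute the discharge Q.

Q = 0.928 m³/s

For a circular section of diameter D = 2.92 m at depth y = 0.702 m, the central angle is θ = 2 arccos(1 − 2y/D) = 2.05 rad. Then A = (D²/8)(θ − sin θ) = 1.239 m² and P = Dθ/2 = 2.993 m.
Hydraulic radius R = A/P = 1.239/2.993 = 0.414 m.
Manning's equation: Q = (1/n) A R^(2/3) S^(1/2) = (1/0.022) × 1.239 × 0.414^(2/3) × 0.00088^(1/2) = 0.928 m³/s.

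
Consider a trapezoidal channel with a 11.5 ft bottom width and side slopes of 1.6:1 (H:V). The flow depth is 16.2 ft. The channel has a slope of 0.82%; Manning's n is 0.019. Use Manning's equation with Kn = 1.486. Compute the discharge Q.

Q = 17700 ft³/s

With bottom width b = 11.5 ft and side slope z = 1.6: A = (b + zy)y = (11.5 + 1.6×16.2)×16.2 = 606.2 ft²; P = b + 2y√(1+z²) = 11.5 + 2×16.2×1.887 = 72.63 ft.
Hydraulic radius R = A/P = 606.2/72.63 = 8.346 ft.
Manning's equation: Q = (1.486/n) A R^(2/3) S^(1/2) = (1.486/0.019) × 606.2 × 8.346^(2/3) × 0.0082^(1/2) = 17700 ft³/s.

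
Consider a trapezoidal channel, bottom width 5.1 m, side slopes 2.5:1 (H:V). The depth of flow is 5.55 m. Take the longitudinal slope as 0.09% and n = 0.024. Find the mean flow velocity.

V = 2.61 m/s

With bottom width b = 5.1 m and side slope z = 2.5: A = (b + zy)y = (5.1 + 2.5×5.55)×5.55 = 105.3 m²; P = b + 2y√(1+z²) = 5.1 + 2×5.55×2.693 = 34.99 m.
Hydraulic radius R = A/P = 105.3/34.99 = 3.01 m.
From Manning's equation, V = (1/n) R^(2/3) S^(1/2) = (1/0.024) × 3.01^(2/3) × 0.0009^(1/2) = 2.61 m/s.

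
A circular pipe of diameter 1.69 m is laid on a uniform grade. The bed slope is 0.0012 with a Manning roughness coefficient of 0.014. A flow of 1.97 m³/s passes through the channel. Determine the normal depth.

y_n = 0.973 m

Manning's equation rearranged: A R^(2/3) = nQ / (1·√S) = 0.014 × 1.97 / (√0.0012) = 0.7962.
At y = 0.742 m: A R^(2/3) = 0.5036 — low.
At y = 1.17 m: A R^(2/3) = 1.042 — high.
At y = 0.973 m: A R^(2/3) = 0.7959 — ≈ 0.7962.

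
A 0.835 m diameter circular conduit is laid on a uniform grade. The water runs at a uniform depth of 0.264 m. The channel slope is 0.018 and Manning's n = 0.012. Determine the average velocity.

V = 3.14 m/s

For a circular section of diameter D = 0.835 m at depth y = 0.264 m, the central angle is θ = 2 arccos(1 − 2y/D) = 2.389 rad. Then A = (D²/8)(θ − sin θ) = 0.1486 m² and P = Dθ/2 = 0.9972 m.
Hydraulic radius R = A/P = 0.1486/0.9972 = 0.149 m.
From Manning's equation, V = (1/n) R^(2/3) S^(1/2) = (1/0.012) × 0.149^(2/3) × 0.018^(1/2) = 3.14 m/s.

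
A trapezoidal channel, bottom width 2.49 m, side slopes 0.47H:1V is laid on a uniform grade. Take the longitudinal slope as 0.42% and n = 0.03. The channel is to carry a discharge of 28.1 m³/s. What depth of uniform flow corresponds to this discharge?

y_n = 2.9 m

Manning's equation rearranged: A R^(2/3) = nQ / (1·√S) = 0.03 × 28.1 / (√0.0042) = 13.01.
At y = 3.28 m: A R^(2/3) = 16.22 — over.
At y = 2.08 m: A R^(2/3) = 7.298 — short.
At y = 2.9 m: A R^(2/3) = 13.01 — ≈ 13.01.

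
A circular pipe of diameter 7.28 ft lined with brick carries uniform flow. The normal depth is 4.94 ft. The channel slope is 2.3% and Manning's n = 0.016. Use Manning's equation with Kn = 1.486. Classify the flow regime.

supercritical

For a circular section of diameter D = 7.28 ft at depth y = 4.94 ft, the central angle is θ = 2 arccos(1 − 2y/D) = 3.872 rad. Then A = (D²/8)(θ − sin θ) = 30.07 ft² and P = Dθ/2 = 14.09 ft.
Hydraulic radius R = A/P = 30.07/14.09 = 2.134 ft.
V = (1.486/n) R^(2/3) √S = (1.486/0.016) × 2.134^(2/3) × √0.023 = 23.34 ft/s. Hydraulic depth D_h = A/T = 30.07/6.8 = 4.422 ft.
Froude number Fr = V/√(g·D_h) = 23.34/√(32.2×4.422) = 1.96, which is greater than 1, so the flow is supercritical.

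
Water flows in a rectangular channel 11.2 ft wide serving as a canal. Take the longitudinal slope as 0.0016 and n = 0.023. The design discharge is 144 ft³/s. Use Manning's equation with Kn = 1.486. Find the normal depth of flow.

Manning's equation rearranged: A R^(2/3) = nQ / (1.486·√S) = 0.023 × 144 / (1.486 × √0.0016) = 55.72.
Trying y = 2.4 ft: A R^(2/3) = 37.99 — too small.
Trying y = 3.74 ft: A R^(2/3) = 71.76 — too large.
Trying y = 3.13 ft: A R^(2/3) = 55.79 — matches.

y_n = 3.13 ft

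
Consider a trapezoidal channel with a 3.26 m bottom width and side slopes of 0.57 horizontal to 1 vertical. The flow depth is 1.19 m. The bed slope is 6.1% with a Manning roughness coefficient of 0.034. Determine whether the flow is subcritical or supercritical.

supercritical

With bottom width b = 3.26 m and side slope z = 0.57: A = (b + zy)y = (3.26 + 0.57×1.19)×1.19 = 4.687 m²; P = b + 2y√(1+z²) = 3.26 + 2×1.19×1.151 = 5.999 m.
Hydraulic radius R = A/P = 4.687/5.999 = 0.7812 m.
V = (1/n) R^(2/3) √S = (1/0.034) × 0.7812^(2/3) × √0.061 = 6.161 m/s. Hydraulic depth D_h = A/T = 4.687/4.617 = 1.015 m.
Froude number Fr = V/√(g·D_h) = 6.161/√(9.81×1.015) = 1.95, which is greater than 1, so the flow is supercritical.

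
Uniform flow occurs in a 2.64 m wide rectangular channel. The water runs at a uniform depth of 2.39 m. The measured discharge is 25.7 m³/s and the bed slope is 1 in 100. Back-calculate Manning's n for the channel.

Flow area A = b·y = 2.64 × 2.39 = 6.31 m². Wetted perimeter P = b + 2y = 2.64 + 2×2.39 = 7.42 m.
Hydraulic radius R = A/P = 6.31/7.42 = 0.8504 m.
Rearranging Manning's equation: n = (1/Q) A R^(2/3) S^(1/2) = (1/25.7) × 6.31 × 0.8504^(2/3) × √0.01 = 0.022.

n = 0.022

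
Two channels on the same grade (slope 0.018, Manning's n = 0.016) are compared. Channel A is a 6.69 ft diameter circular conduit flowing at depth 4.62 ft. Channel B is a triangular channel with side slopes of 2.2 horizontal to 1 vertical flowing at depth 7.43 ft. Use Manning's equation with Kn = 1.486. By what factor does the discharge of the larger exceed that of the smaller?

6.72

Channel A: For a circular section of diameter D = 6.69 ft at depth y = 4.62 ft, the central angle is θ = 2 arccos(1 − 2y/D) = 3.924 rad. Then A = (D²/8)(θ − sin θ) = 25.89 ft² and P = Dθ/2 = 13.12 ft. Hydraulic radius R = A/P = 25.89/13.12 = 1.973 ft. Q_A = (1.486/0.016)·25.89·1.973^(2/3)·√0.018 = 507.5 ft³/s.
Channel B: For a triangular section with side slope z = 2.2: A = zy² = 2.2×7.43² = 121.5 ft²; P = 2y√(1+z²) = 2×7.43×2.417 = 35.91 ft. Hydraulic radius R = A/P = 121.5/35.91 = 3.382 ft. Q_B = (1.486/0.016)·121.5·3.382^(2/3)·√0.018 = 3410 ft³/s.
The larger discharge is 3410 ft³/s and the smaller is 507.5 ft³/s; the ratio is 6.72.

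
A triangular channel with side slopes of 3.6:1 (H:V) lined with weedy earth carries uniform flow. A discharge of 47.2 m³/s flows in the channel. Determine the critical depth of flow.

y_c = 2.04 m

At critical depth, Q² T / (g A³) = 1, i.e. A³/T = Q²/g = 47.2²/9.81 = 227.1.
At y = 1.4 m: A³/T = 34.85 — short.
At y = 2.35 m: A³/T = 464.4 — over.
At y = 2.04 m: A³/T = 228.9 — matches.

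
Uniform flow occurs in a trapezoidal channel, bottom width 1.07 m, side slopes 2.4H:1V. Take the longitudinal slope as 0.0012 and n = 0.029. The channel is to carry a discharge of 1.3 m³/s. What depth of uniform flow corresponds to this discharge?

y_n = 0.708 m

Manning's equation rearranged: A R^(2/3) = nQ / (1·√S) = 0.029 × 1.3 / (√0.0012) = 1.088.
Try y = 0.496 m: A R^(2/3) = 0.5105 — low.
Try y = 0.708 m: A R^(2/3) = 1.087 — ≈ 1.088.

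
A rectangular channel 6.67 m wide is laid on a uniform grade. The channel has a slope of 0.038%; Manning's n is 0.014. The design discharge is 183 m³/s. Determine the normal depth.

Manning's equation rearranged: A R^(2/3) = nQ / (1·√S) = 0.014 × 183 / (√0.00038) = 131.4.
At y = 13 m: A R^(2/3) = 166.2 — over.
At y = 9.48 m: A R^(2/3) = 115.4 — short.
At y = 10.6 m: A R^(2/3) = 131.5 — close enough.

y_n = 10.6 m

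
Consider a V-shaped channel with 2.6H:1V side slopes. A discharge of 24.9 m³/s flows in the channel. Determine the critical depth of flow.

At critical depth, Q² T / (g A³) = 1, i.e. A³/T = Q²/g = 24.9²/9.81 = 63.2.
Try y = 1.42 m: A³/T = 19.51 — too small.
Try y = 2.06 m: A³/T = 125.4 — too large.
Try y = 1.8 m: A³/T = 63.87 — close enough.

y_c = 1.8 m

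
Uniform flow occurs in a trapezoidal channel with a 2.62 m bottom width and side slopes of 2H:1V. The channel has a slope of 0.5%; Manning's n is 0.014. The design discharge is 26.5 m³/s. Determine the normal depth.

y_n = 1.23 m

Manning's equation rearranged: A R^(2/3) = nQ / (1·√S) = 0.014 × 26.5 / (√0.005) = 5.247.
At y = 1.57 m: A R^(2/3) = 8.665 — over.
At y = 1.23 m: A R^(2/3) = 5.247 — ≈ 5.247.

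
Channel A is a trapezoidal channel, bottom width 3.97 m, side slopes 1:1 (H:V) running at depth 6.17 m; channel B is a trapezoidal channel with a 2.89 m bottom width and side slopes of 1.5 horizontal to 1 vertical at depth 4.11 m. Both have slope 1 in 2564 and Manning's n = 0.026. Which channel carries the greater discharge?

Channel A: With bottom width b = 3.97 m and side slope z = 1: A = (b + zy)y = (3.97 + 1×6.17)×6.17 = 62.56 m²; P = b + 2y√(1+z²) = 3.97 + 2×6.17×1.414 = 21.42 m. Hydraulic radius R = A/P = 62.56/21.42 = 2.921 m. Q_A = (1/0.026)·62.56·2.921^(2/3)·√0.00039 = 97.1 m³/s.
Channel B: With bottom width b = 2.89 m and side slope z = 1.5: A = (b + zy)y = (2.89 + 1.5×4.11)×4.11 = 37.22 m²; P = b + 2y√(1+z²) = 2.89 + 2×4.11×1.803 = 17.71 m. Hydraulic radius R = A/P = 37.22/17.71 = 2.102 m. Q_B = (1/0.026)·37.22·2.102^(2/3)·√0.00039 = 46.38 m³/s.
Q_A = 97.1 m³/s vs Q_B = 46.38 m³/s, so channel A carries more.

channel A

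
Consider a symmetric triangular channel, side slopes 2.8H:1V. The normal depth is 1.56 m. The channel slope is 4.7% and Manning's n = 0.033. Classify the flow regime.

supercritical

For a triangular section with side slope z = 2.8: A = zy² = 2.8×1.56² = 6.814 m²; P = 2y√(1+z²) = 2×1.56×2.973 = 9.276 m.
Hydraulic radius R = A/P = 6.814/9.276 = 0.7346 m.
V = (1/n) R^(2/3) √S = (1/0.033) × 0.7346^(2/3) × √0.047 = 5.348 m/s. Hydraulic depth D_h = A/T = 6.814/8.736 = 0.78 m.
Froude number Fr = V/√(g·D_h) = 5.348/√(9.81×0.78) = 1.93, which is greater than 1, so the flow is supercritical.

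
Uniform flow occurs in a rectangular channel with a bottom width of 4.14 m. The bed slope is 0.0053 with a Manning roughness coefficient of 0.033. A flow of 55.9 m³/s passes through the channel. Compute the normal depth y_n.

y_n = 4.79 m

Manning's equation rearranged: A R^(2/3) = nQ / (1·√S) = 0.033 × 55.9 / (√0.0053) = 25.34.
Try y = 4.08 m: A R^(2/3) = 20.87 — short.
Try y = 5.51 m: A R^(2/3) = 29.95 — over.
Try y = 4.79 m: A R^(2/3) = 25.35 — ≈ 25.34.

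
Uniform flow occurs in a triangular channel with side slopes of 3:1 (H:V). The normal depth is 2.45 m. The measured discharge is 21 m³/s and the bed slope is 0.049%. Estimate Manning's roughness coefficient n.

n = 0.021

For a triangular section with side slope z = 3: A = zy² = 3×2.45² = 18.01 m²; P = 2y√(1+z²) = 2×2.45×3.162 = 15.5 m.
Hydraulic radius R = A/P = 18.01/15.5 = 1.162 m.
Rearranging Manning's equation: n = (1/Q) A R^(2/3) S^(1/2) = (1/21) × 18.01 × 1.162^(2/3) × √0.00049 = 0.021.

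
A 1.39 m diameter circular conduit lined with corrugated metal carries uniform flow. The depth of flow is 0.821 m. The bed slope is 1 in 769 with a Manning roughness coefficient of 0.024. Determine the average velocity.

V = 0.792 m/s

For a circular section of diameter D = 1.39 m at depth y = 0.821 m, the central angle is θ = 2 arccos(1 − 2y/D) = 3.506 rad. Then A = (D²/8)(θ − sin θ) = 0.9329 m² and P = Dθ/2 = 2.437 m.
Hydraulic radius R = A/P = 0.9329/2.437 = 0.3828 m.
From Manning's equation, V = (1/n) R^(2/3) S^(1/2) = (1/0.024) × 0.3828^(2/3) × 0.0013^(1/2) = 0.792 m/s.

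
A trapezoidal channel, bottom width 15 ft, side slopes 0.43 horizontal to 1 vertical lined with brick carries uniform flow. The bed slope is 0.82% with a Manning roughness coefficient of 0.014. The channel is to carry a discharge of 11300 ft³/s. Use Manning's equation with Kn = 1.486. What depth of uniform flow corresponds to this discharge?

Manning's equation rearranged: A R^(2/3) = nQ / (1.486·√S) = 0.014 × 11300 / (1.486 × √0.0082) = 1176.
At y = 17.9 ft: A R^(2/3) = 1561 — too large.
At y = 12.3 ft: A R^(2/3) = 821.6 — too small.
At y = 15.2 ft: A R^(2/3) = 1176 — ≈ 1176.

y_n = 15.2 ft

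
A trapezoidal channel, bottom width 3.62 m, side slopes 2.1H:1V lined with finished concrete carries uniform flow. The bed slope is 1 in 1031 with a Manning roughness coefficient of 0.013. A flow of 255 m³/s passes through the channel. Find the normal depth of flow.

y_n = 4.52 m

Manning's equation rearranged: A R^(2/3) = nQ / (1·√S) = 0.013 × 255 / (√0.0009699) = 106.4.
At y = 5.16 m: A R^(2/3) = 144.6 — over.
At y = 3.99 m: A R^(2/3) = 79.96 — short.
At y = 4.52 m: A R^(2/3) = 106.4 — matches.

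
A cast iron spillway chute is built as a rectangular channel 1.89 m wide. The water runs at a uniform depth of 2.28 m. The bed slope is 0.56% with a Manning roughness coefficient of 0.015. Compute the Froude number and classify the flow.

subcritical

Flow area A = b·y = 1.89 × 2.28 = 4.309 m². Wetted perimeter P = b + 2y = 1.89 + 2×2.28 = 6.45 m.
Hydraulic radius R = A/P = 4.309/6.45 = 0.6681 m.
V = (1/n) R^(2/3) √S = (1/0.015) × 0.6681^(2/3) × √0.0056 = 3.813 m/s. Hydraulic depth D_h = A/T = 4.309/1.89 = 2.28 m.
Froude number Fr = V/√(g·D_h) = 3.813/√(9.81×2.28) = 0.806, which is less than 1, so the flow is subcritical.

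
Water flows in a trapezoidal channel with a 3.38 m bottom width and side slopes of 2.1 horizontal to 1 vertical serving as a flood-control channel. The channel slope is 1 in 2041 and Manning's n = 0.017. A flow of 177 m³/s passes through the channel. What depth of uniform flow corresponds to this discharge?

Manning's equation rearranged: A R^(2/3) = nQ / (1·√S) = 0.017 × 177 / (√0.00049) = 135.9.
Trying y = 3.8 m: A R^(2/3) = 69.66 — low.
Trying y = 5.98 m: A R^(2/3) = 200.7 — high.
Trying y = 5.07 m: A R^(2/3) = 135.8 — matches.

y_n = 5.07 m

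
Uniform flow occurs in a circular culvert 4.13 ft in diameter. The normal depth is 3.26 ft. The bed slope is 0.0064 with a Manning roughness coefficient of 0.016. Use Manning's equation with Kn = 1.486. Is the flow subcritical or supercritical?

For a circular section of diameter D = 4.13 ft at depth y = 3.26 ft, the central angle is θ = 2 arccos(1 − 2y/D) = 4.376 rad. Then A = (D²/8)(θ − sin θ) = 11.34 ft² and P = Dθ/2 = 9.036 ft.
Hydraulic radius R = A/P = 11.34/9.036 = 1.255 ft.
V = (1.486/n) R^(2/3) √S = (1.486/0.016) × 1.255^(2/3) × √0.0064 = 8.646 ft/s. Hydraulic depth D_h = A/T = 11.34/3.368 = 3.367 ft.
Froude number Fr = V/√(g·D_h) = 8.646/√(32.2×3.367) = 0.83, which is less than 1, so the flow is subcritical.

subcritical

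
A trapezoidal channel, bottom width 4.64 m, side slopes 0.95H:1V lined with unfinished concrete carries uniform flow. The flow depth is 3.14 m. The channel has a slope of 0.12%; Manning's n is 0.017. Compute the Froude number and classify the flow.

With bottom width b = 4.64 m and side slope z = 0.95: A = (b + zy)y = (4.64 + 0.95×3.14)×3.14 = 23.94 m²; P = b + 2y√(1+z²) = 4.64 + 2×3.14×1.379 = 13.3 m.
Hydraulic radius R = A/P = 23.94/13.3 = 1.799 m.
V = (1/n) R^(2/3) √S = (1/0.017) × 1.799^(2/3) × √0.0012 = 3.015 m/s. Hydraulic depth D_h = A/T = 23.94/10.61 = 2.257 m.
Froude number Fr = V/√(g·D_h) = 3.015/√(9.81×2.257) = 0.641, which is less than 1, so the flow is subcritical.

subcritical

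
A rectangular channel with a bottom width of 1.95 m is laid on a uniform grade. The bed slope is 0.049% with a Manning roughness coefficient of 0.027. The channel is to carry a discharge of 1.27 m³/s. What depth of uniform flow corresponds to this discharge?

y_n = 1.2 m

Manning's equation rearranged: A R^(2/3) = nQ / (1·√S) = 0.027 × 1.27 / (√0.00049) = 1.549.
Try y = 1.4 m: A R^(2/3) = 1.887 — too large.
Try y = 1.02 m: A R^(2/3) = 1.25 — too small.
Try y = 1.2 m: A R^(2/3) = 1.548 — matches.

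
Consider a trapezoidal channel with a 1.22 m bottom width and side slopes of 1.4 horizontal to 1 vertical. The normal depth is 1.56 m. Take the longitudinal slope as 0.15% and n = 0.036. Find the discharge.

Q = 4.95 m³/s

With bottom width b = 1.22 m and side slope z = 1.4: A = (b + zy)y = (1.22 + 1.4×1.56)×1.56 = 5.31 m²; P = b + 2y√(1+z²) = 1.22 + 2×1.56×1.72 = 6.588 m.
Hydraulic radius R = A/P = 5.31/6.588 = 0.8061 m.
Manning's equation: Q = (1/n) A R^(2/3) S^(1/2) = (1/0.036) × 5.31 × 0.8061^(2/3) × 0.0015^(1/2) = 4.95 m³/s.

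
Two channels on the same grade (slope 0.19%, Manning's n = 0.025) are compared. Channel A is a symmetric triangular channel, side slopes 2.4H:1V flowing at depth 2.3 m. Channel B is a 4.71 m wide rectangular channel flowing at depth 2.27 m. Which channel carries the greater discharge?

channel A

Channel A: For a triangular section with side slope z = 2.4: A = zy² = 2.4×2.3² = 12.7 m²; P = 2y√(1+z²) = 2×2.3×2.6 = 11.96 m. Hydraulic radius R = A/P = 12.7/11.96 = 1.062 m. Q_A = (1/0.025)·12.7·1.062^(2/3)·√0.0019 = 23.04 m³/s.
Channel B: Flow area A = b·y = 4.71 × 2.27 = 10.69 m². Wetted perimeter P = b + 2y = 4.71 + 2×2.27 = 9.25 m. Hydraulic radius R = A/P = 10.69/9.25 = 1.156 m. Q_B = (1/0.025)·10.69·1.156^(2/3)·√0.0019 = 20.53 m³/s.
Q_A = 23.04 m³/s vs Q_B = 20.53 m³/s, so channel A carries more.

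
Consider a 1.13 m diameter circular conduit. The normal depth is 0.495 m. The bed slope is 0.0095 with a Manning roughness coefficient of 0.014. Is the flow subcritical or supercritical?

For a circular section of diameter D = 1.13 m at depth y = 0.495 m, the central angle is θ = 2 arccos(1 − 2y/D) = 2.893 rad. Then A = (D²/8)(θ − sin θ) = 0.4225 m² and P = Dθ/2 = 1.635 m.
Hydraulic radius R = A/P = 0.4225/1.635 = 0.2585 m.
V = (1/n) R^(2/3) √S = (1/0.014) × 0.2585^(2/3) × √0.0095 = 2.825 m/s. Hydraulic depth D_h = A/T = 0.4225/1.121 = 0.3768 m.
Froude number Fr = V/√(g·D_h) = 2.825/√(9.81×0.3768) = 1.47, which is greater than 1, so the flow is supercritical.

supercritical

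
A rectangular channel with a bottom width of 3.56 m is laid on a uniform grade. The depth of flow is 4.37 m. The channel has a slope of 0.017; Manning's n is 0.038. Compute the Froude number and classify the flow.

Flow area A = b·y = 3.56 × 4.37 = 15.56 m². Wetted perimeter P = b + 2y = 3.56 + 2×4.37 = 12.3 m.
Hydraulic radius R = A/P = 15.56/12.3 = 1.265 m.
V = (1/n) R^(2/3) √S = (1/0.038) × 1.265^(2/3) × √0.017 = 4.013 m/s. Hydraulic depth D_h = A/T = 15.56/3.56 = 4.37 m.
Froude number Fr = V/√(g·D_h) = 4.013/√(9.81×4.37) = 0.613, which is less than 1, so the flow is subcritical.

subcritical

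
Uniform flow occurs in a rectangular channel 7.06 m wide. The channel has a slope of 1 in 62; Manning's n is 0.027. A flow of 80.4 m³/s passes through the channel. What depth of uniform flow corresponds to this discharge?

y_n = 2.04 m

Manning's equation rearranged: A R^(2/3) = nQ / (1·√S) = 0.027 × 80.4 / (√0.01613) = 17.09.
Try y = 1.83 m: A R^(2/3) = 14.63 — short.
Try y = 2.04 m: A R^(2/3) = 17.09 — ≈ 17.09.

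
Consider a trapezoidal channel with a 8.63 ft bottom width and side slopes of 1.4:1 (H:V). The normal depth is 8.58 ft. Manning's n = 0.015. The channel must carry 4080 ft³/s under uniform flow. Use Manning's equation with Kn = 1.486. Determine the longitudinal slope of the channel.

S = 0.00698

With bottom width b = 8.63 ft and side slope z = 1.4: A = (b + zy)y = (8.63 + 1.4×8.58)×8.58 = 177.1 ft²; P = b + 2y√(1+z²) = 8.63 + 2×8.58×1.72 = 38.15 ft.
Hydraulic radius R = A/P = 177.1/38.15 = 4.642 ft.
From Manning's equation, S = [nQ / (1.486 A R^(2/3))]² = [0.015 × 4080 / (1.486 × 177.1 × 4.642^(2/3))]² = 0.00698.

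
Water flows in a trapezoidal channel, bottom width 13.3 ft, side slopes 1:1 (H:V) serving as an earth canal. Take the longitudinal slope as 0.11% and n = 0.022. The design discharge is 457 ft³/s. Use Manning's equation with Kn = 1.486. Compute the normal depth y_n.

y_n = 5 ft

Manning's equation rearranged: A R^(2/3) = nQ / (1.486·√S) = 0.022 × 457 / (1.486 × √0.0011) = 204.
At y = 4 ft: A R^(2/3) = 137.8 — too small.
At y = 6.32 ft: A R^(2/3) = 311.3 — too large.
At y = 5 ft: A R^(2/3) = 204.2 — close enough.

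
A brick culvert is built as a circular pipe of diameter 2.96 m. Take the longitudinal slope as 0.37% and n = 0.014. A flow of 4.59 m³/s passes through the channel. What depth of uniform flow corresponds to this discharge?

y_n = 0.869 m

Manning's equation rearranged: A R^(2/3) = nQ / (1·√S) = 0.014 × 4.59 / (√0.0037) = 1.056.
At y = 0.647 m: A R^(2/3) = 0.5898 — low.
At y = 1.02 m: A R^(2/3) = 1.437 — high.
At y = 0.869 m: A R^(2/3) = 1.057 — matches.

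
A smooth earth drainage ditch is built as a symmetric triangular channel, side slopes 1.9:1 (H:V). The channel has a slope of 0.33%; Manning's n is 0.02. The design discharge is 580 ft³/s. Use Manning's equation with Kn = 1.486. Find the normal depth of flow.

Manning's equation rearranged: A R^(2/3) = nQ / (1.486·√S) = 0.02 × 580 / (1.486 × √0.0033) = 135.9.
At y = 4.92 ft: A R^(2/3) = 77.25 — low.
At y = 7.1 ft: A R^(2/3) = 205.4 — high.
At y = 6.08 ft: A R^(2/3) = 135.9 — matches.

y_n = 6.08 ft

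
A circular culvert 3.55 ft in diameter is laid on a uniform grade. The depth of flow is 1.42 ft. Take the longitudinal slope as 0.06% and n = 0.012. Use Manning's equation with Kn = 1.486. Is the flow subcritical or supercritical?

For a circular section of diameter D = 3.55 ft at depth y = 1.42 ft, the central angle is θ = 2 arccos(1 − 2y/D) = 2.739 rad. Then A = (D²/8)(θ − sin θ) = 3.697 ft² and P = Dθ/2 = 4.862 ft.
Hydraulic radius R = A/P = 3.697/4.862 = 0.7605 ft.
V = (1.486/n) R^(2/3) √S = (1.486/0.012) × 0.7605^(2/3) × √0.0006 = 2.527 ft/s. Hydraulic depth D_h = A/T = 3.697/3.478 = 1.063 ft.
Froude number Fr = V/√(g·D_h) = 2.527/√(32.2×1.063) = 0.432, which is less than 1, so the flow is subcritical.

subcritical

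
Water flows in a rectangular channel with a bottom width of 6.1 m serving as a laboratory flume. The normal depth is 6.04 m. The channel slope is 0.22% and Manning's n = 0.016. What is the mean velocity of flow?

V = 4.69 m/s

Flow area A = b·y = 6.1 × 6.04 = 36.84 m². Wetted perimeter P = b + 2y = 6.1 + 2×6.04 = 18.18 m.
Hydraulic radius R = A/P = 36.84/18.18 = 2.027 m.
From Manning's equation, V = (1/n) R^(2/3) S^(1/2) = (1/0.016) × 2.027^(2/3) × 0.0022^(1/2) = 4.69 m/s.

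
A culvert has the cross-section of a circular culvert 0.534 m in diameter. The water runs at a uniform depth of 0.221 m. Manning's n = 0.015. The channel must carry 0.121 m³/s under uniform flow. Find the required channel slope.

For a circular section of diameter D = 0.534 m at depth y = 0.221 m, the central angle is θ = 2 arccos(1 − 2y/D) = 2.795 rad. Then A = (D²/8)(θ − sin θ) = 0.08754 m² and P = Dθ/2 = 0.7463 m.
Hydraulic radius R = A/P = 0.08754/0.7463 = 0.1173 m.
From Manning's equation, S = [nQ / (1 A R^(2/3))]² = [0.015 × 0.121 / (1 × 0.08754 × 0.1173^(2/3))]² = 0.00749.

S = 0.00749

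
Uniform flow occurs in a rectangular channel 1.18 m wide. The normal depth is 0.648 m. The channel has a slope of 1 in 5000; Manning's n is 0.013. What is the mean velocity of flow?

Flow area A = b·y = 1.18 × 0.648 = 0.7646 m². Wetted perimeter P = b + 2y = 1.18 + 2×0.648 = 2.476 m.
Hydraulic radius R = A/P = 0.7646/2.476 = 0.3088 m.
From Manning's equation, V = (1/n) R^(2/3) S^(1/2) = (1/0.013) × 0.3088^(2/3) × 0.0002^(1/2) = 0.497 m/s.

V = 0.497 m/s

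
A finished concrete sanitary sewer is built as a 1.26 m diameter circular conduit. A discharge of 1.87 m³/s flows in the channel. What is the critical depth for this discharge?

y_c = 0.74 m

At critical depth, Q² T / (g A³) = 1, i.e. A³/T = Q²/g = 1.87²/9.81 = 0.3565.
Try y = 0.528 m: A³/T = 0.09784 — too small.
Try y = 0.872 m: A³/T = 0.6709 — too large.
Try y = 0.74 m: A³/T = 0.3557 — close enough.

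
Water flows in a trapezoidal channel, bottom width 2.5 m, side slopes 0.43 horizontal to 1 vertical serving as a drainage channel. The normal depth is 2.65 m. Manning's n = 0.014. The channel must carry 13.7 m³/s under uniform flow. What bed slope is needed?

With bottom width b = 2.5 m and side slope z = 0.43: A = (b + zy)y = (2.5 + 0.43×2.65)×2.65 = 9.645 m²; P = b + 2y√(1+z²) = 2.5 + 2×2.65×1.089 = 8.269 m.
Hydraulic radius R = A/P = 9.645/8.269 = 1.166 m.
From Manning's equation, S = [nQ / (1 A R^(2/3))]² = [0.014 × 13.7 / (1 × 9.645 × 1.166^(2/3))]² = 0.000322.

S = 0.000322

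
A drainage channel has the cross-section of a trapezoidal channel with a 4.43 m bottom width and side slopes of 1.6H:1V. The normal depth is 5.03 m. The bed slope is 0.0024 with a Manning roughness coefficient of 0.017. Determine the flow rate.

Q = 349 m³/s

With bottom width b = 4.43 m and side slope z = 1.6: A = (b + zy)y = (4.43 + 1.6×5.03)×5.03 = 62.76 m²; P = b + 2y√(1+z²) = 4.43 + 2×5.03×1.887 = 23.41 m.
Hydraulic radius R = A/P = 62.76/23.41 = 2.681 m.
Manning's equation: Q = (1/n) A R^(2/3) S^(1/2) = (1/0.017) × 62.76 × 2.681^(2/3) × 0.0024^(1/2) = 349 m³/s.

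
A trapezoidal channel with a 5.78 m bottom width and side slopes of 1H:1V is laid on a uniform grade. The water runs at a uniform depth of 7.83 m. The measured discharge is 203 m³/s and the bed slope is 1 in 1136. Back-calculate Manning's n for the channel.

With bottom width b = 5.78 m and side slope z = 1: A = (b + zy)y = (5.78 + 1×7.83)×7.83 = 106.6 m²; P = b + 2y√(1+z²) = 5.78 + 2×7.83×1.414 = 27.93 m.
Hydraulic radius R = A/P = 106.6/27.93 = 3.816 m.
Rearranging Manning's equation: n = (1/Q) A R^(2/3) S^(1/2) = (1/203) × 106.6 × 3.816^(2/3) × √0.0008803 = 0.038.

n = 0.038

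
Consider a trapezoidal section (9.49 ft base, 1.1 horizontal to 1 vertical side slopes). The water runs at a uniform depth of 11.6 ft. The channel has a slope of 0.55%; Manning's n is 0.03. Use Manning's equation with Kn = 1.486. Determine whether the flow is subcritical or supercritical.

With bottom width b = 9.49 ft and side slope z = 1.1: A = (b + zy)y = (9.49 + 1.1×11.6)×11.6 = 258.1 ft²; P = b + 2y√(1+z²) = 9.49 + 2×11.6×1.487 = 43.98 ft.
Hydraulic radius R = A/P = 258.1/43.98 = 5.869 ft.
V = (1.486/n) R^(2/3) √S = (1.486/0.03) × 5.869^(2/3) × √0.0055 = 11.95 ft/s. Hydraulic depth D_h = A/T = 258.1/35.01 = 7.372 ft.
Froude number Fr = V/√(g·D_h) = 11.95/√(32.2×7.372) = 0.776, which is less than 1, so the flow is subcritical.

subcritical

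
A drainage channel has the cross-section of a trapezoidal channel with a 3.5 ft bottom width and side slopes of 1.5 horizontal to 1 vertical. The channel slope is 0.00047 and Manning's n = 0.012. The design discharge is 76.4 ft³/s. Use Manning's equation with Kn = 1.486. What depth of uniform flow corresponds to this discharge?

Manning's equation rearranged: A R^(2/3) = nQ / (1.486·√S) = 0.012 × 76.4 / (1.486 × √0.00047) = 28.46.
Try y = 3.45 ft: A R^(2/3) = 45.55 — high.
Try y = 2.76 ft: A R^(2/3) = 28.46 — close enough.

y_n = 2.76 ft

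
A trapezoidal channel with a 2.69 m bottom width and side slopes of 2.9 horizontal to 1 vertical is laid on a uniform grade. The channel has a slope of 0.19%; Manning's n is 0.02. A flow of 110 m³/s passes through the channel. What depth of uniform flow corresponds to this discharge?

y_n = 3.09 m

Manning's equation rearranged: A R^(2/3) = nQ / (1·√S) = 0.02 × 110 / (√0.0019) = 50.47.
Trying y = 3.66 m: A R^(2/3) = 75.65 — over.
Trying y = 2.38 m: A R^(2/3) = 27.47 — short.
Trying y = 3.09 m: A R^(2/3) = 50.54 — close enough.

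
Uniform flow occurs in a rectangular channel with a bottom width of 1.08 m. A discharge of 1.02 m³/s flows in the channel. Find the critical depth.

For a rectangular channel, critical depth y_c = (q²/g)^(1/3) where q = Q/b = 1.02/1.08 = 0.9444 m²/s.
So y_c = (0.9444²/9.81)^(1/3) = 0.45 m.

y_c = 0.45 m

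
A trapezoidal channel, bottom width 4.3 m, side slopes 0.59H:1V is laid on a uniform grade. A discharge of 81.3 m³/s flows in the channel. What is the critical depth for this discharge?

At critical depth, Q² T / (g A³) = 1, i.e. A³/T = Q²/g = 81.3²/9.81 = 673.8.
At y = 3.59 m: A³/T = 1433 — over.
At y = 2.88 m: A³/T = 670 — close enough.

y_c = 2.88 m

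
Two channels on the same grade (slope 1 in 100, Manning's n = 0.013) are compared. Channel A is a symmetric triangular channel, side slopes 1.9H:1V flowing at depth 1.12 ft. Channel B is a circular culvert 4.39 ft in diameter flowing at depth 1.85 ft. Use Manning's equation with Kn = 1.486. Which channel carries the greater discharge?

channel B

Channel A: For a triangular section with side slope z = 1.9: A = zy² = 1.9×1.12² = 2.383 ft²; P = 2y√(1+z²) = 2×1.12×2.147 = 4.809 ft. Hydraulic radius R = A/P = 2.383/4.809 = 0.4956 ft. Q_A = (1.486/0.013)·2.383·0.4956^(2/3)·√0.01 = 17.06 ft³/s.
Channel B: For a circular section of diameter D = 4.39 ft at depth y = 1.85 ft, the central angle is θ = 2 arccos(1 − 2y/D) = 2.826 rad. Then A = (D²/8)(θ − sin θ) = 6.06 ft² and P = Dθ/2 = 6.203 ft. Hydraulic radius R = A/P = 6.06/6.203 = 0.9769 ft. Q_B = (1.486/0.013)·6.06·0.9769^(2/3)·√0.01 = 68.2 ft³/s.
Q_A = 17.06 ft³/s vs Q_B = 68.2 ft³/s, so channel B carries more.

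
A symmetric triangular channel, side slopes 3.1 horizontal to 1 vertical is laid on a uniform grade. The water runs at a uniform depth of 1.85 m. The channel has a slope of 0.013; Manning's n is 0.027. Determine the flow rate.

Q = 41.2 m³/s

For a triangular section with side slope z = 3.1: A = zy² = 3.1×1.85² = 10.61 m²; P = 2y√(1+z²) = 2×1.85×3.257 = 12.05 m.
Hydraulic radius R = A/P = 10.61/12.05 = 0.8803 m.
Manning's equation: Q = (1/n) A R^(2/3) S^(1/2) = (1/0.027) × 10.61 × 0.8803^(2/3) × 0.013^(1/2) = 41.2 m³/s.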